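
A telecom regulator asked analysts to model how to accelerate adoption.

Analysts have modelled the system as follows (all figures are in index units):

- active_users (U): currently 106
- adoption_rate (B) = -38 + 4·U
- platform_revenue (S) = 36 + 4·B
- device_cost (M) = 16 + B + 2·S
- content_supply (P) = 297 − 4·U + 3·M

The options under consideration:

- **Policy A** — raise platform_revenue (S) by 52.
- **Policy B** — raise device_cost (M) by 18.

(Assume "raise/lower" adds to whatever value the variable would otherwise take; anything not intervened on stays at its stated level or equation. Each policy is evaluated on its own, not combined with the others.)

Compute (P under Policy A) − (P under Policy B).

258

Policy A (S + 52):
  U = 106
  B = -38 + 4·106 = 386
  S = 36 + 4·386 (+52 from intervention) = 1632
  M = 16 + 386 + 2·1632 = 3666
  P = 297 − 4·106 + 3·3666 = 10871
Policy B (M + 18):
  U = 106
  B = -38 + 4·106 = 386
  S = 36 + 4·386 = 1580
  M = 16 + 386 + 2·1580 (+18 from intervention) = 3580
  P = 297 − 4·106 + 3·3580 = 10613
P: 10871 − 10613 = 258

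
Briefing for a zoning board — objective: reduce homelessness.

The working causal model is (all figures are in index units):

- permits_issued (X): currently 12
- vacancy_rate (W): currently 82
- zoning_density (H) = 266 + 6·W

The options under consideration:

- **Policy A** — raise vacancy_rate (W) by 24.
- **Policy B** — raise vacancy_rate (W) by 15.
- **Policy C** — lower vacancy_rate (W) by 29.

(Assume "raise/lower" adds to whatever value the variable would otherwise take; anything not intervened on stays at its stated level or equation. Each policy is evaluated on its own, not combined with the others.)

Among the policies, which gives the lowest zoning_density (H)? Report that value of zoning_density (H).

Policy A (W + 24):
  W = 82 + 24 = 106
  H = 266 + 6·106 = 902
Policy B (W + 15):
  W = 82 + 15 = 97
  H = 266 + 6·97 = 848
Policy C (W − 29):
  W = 82 − 29 = 53
  H = 266 + 6·53 = 584
Comparing — Policy A: H=902, Policy B: H=848, Policy C: H=584. Lowest is 584 (Policy C).

584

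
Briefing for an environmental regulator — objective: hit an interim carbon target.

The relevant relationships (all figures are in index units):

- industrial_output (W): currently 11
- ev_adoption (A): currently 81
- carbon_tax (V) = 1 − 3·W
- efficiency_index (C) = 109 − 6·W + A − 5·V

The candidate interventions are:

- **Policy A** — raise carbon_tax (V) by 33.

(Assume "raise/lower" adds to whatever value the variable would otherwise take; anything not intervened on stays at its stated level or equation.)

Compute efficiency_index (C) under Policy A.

119

Policy A (V + 33):
  W = 11
  A = 81
  V = 1 − 3·11 (+33 from intervention) = 1
  C = 109 − 6·11 + 81 − 5·1 = 119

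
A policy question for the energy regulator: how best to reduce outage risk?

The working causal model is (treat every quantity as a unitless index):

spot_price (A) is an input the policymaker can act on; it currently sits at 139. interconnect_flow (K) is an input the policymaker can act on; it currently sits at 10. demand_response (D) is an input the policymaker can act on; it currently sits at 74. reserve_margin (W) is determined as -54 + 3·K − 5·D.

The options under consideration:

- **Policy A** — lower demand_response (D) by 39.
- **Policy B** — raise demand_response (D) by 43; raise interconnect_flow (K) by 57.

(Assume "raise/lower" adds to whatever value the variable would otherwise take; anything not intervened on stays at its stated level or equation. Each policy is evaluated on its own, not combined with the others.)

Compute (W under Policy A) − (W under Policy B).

239

Policy A (D − 39):
  K = 10
  D = 74 − 39 = 35
  W = -54 + 3·10 − 5·35 = -199
Policy B (D + 43, K + 57):
  K = 10 + 57 = 67
  D = 74 + 43 = 117
  W = -54 + 3·67 − 5·117 = -438
W: -199 − (-438) = 239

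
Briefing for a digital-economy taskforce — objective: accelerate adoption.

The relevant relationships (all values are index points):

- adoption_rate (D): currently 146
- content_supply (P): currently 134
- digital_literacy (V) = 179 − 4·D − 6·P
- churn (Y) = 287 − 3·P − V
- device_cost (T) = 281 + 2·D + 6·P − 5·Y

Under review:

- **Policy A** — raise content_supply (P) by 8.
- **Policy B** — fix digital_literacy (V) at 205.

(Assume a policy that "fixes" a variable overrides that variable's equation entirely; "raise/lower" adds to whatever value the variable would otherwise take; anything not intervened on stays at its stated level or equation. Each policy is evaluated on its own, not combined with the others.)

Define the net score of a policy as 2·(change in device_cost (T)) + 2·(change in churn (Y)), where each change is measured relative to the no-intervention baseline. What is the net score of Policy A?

-96

Baseline:
  D = 146
  P = 134
  V = 179 − 4·146 − 6·134 = -1209
  Y = 287 − 3·134 − (-1209) = 1094
  T = 281 + 2·146 + 6·134 − 5·1094 = -4093
Policy A (P + 8):
  D = 146
  P = 134 + 8 = 142
  V = 179 − 4·146 − 6·142 = -1257
  Y = 287 − 3·142 − (-1257) = 1118
  T = 281 + 2·146 + 6·142 − 5·1118 = -4165
ΔT = -4165 − (-4093) = -72; ΔY = 1118 − 1094 = 24
Score = 2·(-72) + 2·24 = -96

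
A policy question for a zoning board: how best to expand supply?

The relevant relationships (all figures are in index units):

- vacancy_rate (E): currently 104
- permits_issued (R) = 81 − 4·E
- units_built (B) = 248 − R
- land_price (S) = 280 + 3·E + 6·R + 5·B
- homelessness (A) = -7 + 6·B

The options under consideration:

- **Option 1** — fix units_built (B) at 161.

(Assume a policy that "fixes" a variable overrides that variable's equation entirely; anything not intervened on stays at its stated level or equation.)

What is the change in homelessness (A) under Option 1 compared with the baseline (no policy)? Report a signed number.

-2532

Baseline:
  E = 104
  R = 81 − 4·104 = -335
  B = 248 − (-335) = 583
  A = -7 + 6·583 = 3491
Option 1 (B := 161):
  E = 104
  R = 81 − 4·104 = -335
  B = 161
  A = -7 + 6·161 = 959
Change in A: 959 − 3491 = -2532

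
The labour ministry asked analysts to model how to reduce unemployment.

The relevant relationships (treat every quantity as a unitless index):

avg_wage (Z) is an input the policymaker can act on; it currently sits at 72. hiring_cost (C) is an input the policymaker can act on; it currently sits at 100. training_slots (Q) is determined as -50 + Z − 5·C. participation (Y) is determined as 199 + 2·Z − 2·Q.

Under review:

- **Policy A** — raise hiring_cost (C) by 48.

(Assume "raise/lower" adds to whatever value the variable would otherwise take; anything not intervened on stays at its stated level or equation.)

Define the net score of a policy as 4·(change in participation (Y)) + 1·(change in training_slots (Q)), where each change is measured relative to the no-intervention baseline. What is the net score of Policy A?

Baseline:
  Z = 72
  C = 100
  Q = -50 + 72 − 5·100 = -478
  Y = 199 + 2·72 − 2·(-478) = 1299
Policy A (C + 48):
  Z = 72
  C = 100 + 48 = 148
  Q = -50 + 72 − 5·148 = -718
  Y = 199 + 2·72 − 2·(-718) = 1779
ΔY = 1779 − 1299 = 480; ΔQ = -718 − (-478) = -240
Score = 4·480 + 1·(-240) = 1680

1680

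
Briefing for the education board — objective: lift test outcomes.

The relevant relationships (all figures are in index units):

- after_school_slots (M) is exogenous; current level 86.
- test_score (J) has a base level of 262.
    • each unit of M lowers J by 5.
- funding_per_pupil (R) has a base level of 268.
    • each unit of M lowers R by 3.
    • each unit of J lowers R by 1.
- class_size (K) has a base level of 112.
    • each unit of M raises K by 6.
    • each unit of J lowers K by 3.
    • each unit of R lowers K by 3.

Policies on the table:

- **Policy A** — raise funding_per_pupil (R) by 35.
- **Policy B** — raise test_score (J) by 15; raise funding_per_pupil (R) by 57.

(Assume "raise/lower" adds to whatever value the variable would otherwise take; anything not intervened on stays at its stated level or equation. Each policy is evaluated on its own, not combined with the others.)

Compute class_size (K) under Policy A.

493

Policy A (R + 35):
  M = 86
  J = 262 − 5·86 = -168
  R = 268 − 3·86 − (-168) (+35 from intervention) = 213
  K = 112 + 6·86 − 3·(-168) − 3·213 = 493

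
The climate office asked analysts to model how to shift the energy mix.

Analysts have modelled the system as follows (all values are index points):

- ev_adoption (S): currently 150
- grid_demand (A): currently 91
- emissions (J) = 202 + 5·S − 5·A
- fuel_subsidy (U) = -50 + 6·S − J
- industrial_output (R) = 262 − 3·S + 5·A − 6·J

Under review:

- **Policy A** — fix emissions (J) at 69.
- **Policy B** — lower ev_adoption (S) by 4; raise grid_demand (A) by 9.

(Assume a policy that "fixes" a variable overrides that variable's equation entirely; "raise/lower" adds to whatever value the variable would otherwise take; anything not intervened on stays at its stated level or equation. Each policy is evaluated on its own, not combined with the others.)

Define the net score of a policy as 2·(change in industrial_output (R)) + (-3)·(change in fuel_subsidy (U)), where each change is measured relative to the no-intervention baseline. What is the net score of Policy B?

Baseline:
  S = 150
  A = 91
  J = 202 + 5·150 − 5·91 = 497
  U = -50 + 6·150 − 497 = 353
  R = 262 − 3·150 + 5·91 − 6·497 = -2715
Policy B (S − 4, A + 9):
  S = 150 − 4 = 146
  A = 91 + 9 = 100
  J = 202 + 5·146 − 5·100 = 432
  U = -50 + 6·146 − 432 = 394
  R = 262 − 3·146 + 5·100 − 6·432 = -2268
ΔR = -2268 − (-2715) = 447; ΔU = 394 − 353 = 41
Score = 2·447 + (-3)·41 = 771

771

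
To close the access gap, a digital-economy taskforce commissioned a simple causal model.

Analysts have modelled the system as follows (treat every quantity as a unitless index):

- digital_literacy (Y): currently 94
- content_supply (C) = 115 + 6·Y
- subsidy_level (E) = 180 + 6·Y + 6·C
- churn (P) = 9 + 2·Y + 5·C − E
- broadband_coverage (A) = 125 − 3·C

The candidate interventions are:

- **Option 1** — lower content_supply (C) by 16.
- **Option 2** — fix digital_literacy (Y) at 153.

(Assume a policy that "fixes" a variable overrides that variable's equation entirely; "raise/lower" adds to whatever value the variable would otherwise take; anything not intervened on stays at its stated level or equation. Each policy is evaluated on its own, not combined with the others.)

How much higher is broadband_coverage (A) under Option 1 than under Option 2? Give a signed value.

1110

Option 1 (C − 16):
  Y = 94
  C = 115 + 6·94 (−16 from intervention) = 663
  A = 125 − 3·663 = -1864
Option 2 (Y := 153):
  Y = 153
  C = 115 + 6·153 = 1033
  A = 125 − 3·1033 = -2974
A: -1864 − (-2974) = 1110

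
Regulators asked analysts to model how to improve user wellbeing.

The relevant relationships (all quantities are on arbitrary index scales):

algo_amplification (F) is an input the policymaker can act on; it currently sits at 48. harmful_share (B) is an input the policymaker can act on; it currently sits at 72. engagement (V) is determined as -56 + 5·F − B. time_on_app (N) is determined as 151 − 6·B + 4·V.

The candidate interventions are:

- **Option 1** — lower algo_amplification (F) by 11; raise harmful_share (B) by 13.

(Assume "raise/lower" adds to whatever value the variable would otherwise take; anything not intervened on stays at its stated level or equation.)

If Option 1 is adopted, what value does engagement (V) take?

Option 1 (F − 11, B + 13):
  F = 48 − 11 = 37
  B = 72 + 13 = 85
  V = -56 + 5·37 − 85 = 44

44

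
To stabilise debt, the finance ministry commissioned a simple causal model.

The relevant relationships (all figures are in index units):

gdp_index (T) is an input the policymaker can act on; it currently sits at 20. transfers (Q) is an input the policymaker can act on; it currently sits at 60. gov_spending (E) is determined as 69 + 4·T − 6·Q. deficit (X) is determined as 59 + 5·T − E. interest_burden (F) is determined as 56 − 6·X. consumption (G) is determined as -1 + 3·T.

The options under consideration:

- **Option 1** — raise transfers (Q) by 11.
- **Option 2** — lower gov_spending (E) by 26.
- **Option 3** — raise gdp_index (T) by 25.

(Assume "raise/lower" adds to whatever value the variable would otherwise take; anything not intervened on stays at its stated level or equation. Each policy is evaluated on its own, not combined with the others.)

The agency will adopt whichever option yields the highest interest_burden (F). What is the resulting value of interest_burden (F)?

-2314

Option 1 (Q + 11):
  T = 20
  Q = 60 + 11 = 71
  E = 69 + 4·20 − 6·71 = -277
  X = 59 + 5·20 − (-277) = 436
  F = 56 − 6·436 = -2560
Option 2 (E − 26):
  T = 20
  Q = 60
  E = 69 + 4·20 − 6·60 (−26 from intervention) = -237
  X = 59 + 5·20 − (-237) = 396
  F = 56 − 6·396 = -2320
Option 3 (T + 25):
  T = 20 + 25 = 45
  Q = 60
  E = 69 + 4·45 − 6·60 = -111
  X = 59 + 5·45 − (-111) = 395
  F = 56 − 6·395 = -2314
Comparing — Option 1: F=-2560, Option 2: F=-2320, Option 3: F=-2314. Highest is -2314 (Option 3).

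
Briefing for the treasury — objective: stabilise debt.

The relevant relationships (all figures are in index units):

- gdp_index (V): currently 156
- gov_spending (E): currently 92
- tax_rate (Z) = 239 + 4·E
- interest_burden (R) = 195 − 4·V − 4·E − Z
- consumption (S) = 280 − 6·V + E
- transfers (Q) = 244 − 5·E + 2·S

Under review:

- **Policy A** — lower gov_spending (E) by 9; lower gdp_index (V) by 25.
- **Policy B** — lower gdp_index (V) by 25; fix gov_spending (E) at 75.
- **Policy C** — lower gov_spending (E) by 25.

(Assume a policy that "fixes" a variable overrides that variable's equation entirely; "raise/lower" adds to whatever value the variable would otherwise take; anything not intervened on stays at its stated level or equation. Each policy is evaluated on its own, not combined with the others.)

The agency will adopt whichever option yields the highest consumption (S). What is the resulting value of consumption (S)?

Policy A (E − 9, V − 25):
  V = 156 − 25 = 131
  E = 92 − 9 = 83
  S = 280 − 6·131 + 83 = -423
Policy B (V − 25, E := 75):
  V = 156 − 25 = 131
  E = 75
  S = 280 − 6·131 + 75 = -431
Policy C (E − 25):
  V = 156
  E = 92 − 25 = 67
  S = 280 − 6·156 + 67 = -589
Comparing — Policy A: S=-423, Policy B: S=-431, Policy C: S=-589. Highest is -423 (Policy A).

-423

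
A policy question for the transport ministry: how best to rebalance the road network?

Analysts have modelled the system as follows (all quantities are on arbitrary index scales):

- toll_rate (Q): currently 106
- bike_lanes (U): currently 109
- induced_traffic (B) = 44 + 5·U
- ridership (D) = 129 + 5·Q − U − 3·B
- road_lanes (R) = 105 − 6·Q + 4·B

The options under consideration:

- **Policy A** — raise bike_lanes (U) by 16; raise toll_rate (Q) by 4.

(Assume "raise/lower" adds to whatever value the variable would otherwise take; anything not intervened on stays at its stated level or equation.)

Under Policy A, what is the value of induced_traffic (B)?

669

Policy A (U + 16, Q + 4):
  U = 109 + 16 = 125
  B = 44 + 5·125 = 669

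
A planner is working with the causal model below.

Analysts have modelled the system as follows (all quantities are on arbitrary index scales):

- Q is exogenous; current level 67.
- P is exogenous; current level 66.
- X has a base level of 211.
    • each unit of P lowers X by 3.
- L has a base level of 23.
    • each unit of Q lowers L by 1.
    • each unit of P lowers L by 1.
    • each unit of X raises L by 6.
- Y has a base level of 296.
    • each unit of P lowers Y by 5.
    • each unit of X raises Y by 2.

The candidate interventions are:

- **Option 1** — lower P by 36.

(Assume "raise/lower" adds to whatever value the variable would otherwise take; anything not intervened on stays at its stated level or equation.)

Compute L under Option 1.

652

Option 1 (P − 36):
  Q = 67
  P = 66 − 36 = 30
  X = 211 − 3·30 = 121
  L = 23 − 67 − 30 + 6·121 = 652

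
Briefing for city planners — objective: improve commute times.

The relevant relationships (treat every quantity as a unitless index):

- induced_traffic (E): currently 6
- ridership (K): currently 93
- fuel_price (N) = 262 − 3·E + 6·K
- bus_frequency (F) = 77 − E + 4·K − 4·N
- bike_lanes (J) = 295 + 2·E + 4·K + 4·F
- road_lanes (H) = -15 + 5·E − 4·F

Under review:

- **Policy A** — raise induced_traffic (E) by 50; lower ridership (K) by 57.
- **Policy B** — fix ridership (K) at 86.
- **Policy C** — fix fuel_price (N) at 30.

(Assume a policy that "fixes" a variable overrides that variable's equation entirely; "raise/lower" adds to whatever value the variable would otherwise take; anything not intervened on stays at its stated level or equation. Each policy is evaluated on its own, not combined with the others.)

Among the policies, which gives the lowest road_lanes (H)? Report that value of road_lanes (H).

-1277

Policy A (E + 50, K − 57):
  E = 6 + 50 = 56
  K = 93 − 57 = 36
  N = 262 − 3·56 + 6·36 = 310
  F = 77 − 56 + 4·36 − 4·310 = -1075
  H = -15 + 5·56 − 4·(-1075) = 4565
Policy B (K := 86):
  E = 6
  K = 86
  N = 262 − 3·6 + 6·86 = 760
  F = 77 − 6 + 4·86 − 4·760 = -2625
  H = -15 + 5·6 − 4·(-2625) = 10515
Policy C (N := 30):
  E = 6
  K = 93
  N = 30
  F = 77 − 6 + 4·93 − 4·30 = 323
  H = -15 + 5·6 − 4·323 = -1277
Comparing — Policy A: H=4565, Policy B: H=10515, Policy C: H=-1277. Lowest is -1277 (Policy C).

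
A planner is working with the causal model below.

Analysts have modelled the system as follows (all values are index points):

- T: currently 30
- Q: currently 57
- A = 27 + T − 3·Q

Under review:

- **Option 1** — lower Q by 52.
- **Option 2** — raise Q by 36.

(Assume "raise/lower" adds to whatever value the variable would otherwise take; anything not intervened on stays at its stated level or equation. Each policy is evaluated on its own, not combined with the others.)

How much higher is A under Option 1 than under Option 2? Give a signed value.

264

Option 1 (Q − 52):
  T = 30
  Q = 57 − 52 = 5
  A = 27 + 30 − 3·5 = 42
Option 2 (Q + 36):
  T = 30
  Q = 57 + 36 = 93
  A = 27 + 30 − 3·93 = -222
A: 42 − (-222) = 264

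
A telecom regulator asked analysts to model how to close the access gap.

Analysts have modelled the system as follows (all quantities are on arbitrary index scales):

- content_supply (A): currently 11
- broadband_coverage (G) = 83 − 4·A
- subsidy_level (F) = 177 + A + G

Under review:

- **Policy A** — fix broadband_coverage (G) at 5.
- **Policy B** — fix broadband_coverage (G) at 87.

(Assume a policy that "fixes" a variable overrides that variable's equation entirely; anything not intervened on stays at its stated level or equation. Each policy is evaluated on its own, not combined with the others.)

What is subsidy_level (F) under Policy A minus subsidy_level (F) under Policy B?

-82

Policy A (G := 5):
  A = 11
  G = 5
  F = 177 + 11 + 5 = 193
Policy B (G := 87):
  A = 11
  G = 87
  F = 177 + 11 + 87 = 275
F: 193 − 275 = -82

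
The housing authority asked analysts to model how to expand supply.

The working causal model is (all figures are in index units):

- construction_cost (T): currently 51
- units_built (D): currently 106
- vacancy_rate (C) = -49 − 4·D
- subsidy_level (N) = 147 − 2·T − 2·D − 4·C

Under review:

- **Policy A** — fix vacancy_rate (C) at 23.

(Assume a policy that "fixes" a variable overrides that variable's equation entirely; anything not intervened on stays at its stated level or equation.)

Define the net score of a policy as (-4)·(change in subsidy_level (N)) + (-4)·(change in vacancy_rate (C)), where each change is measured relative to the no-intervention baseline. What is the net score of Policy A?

5952

Baseline:
  T = 51
  D = 106
  C = -49 − 4·106 = -473
  N = 147 − 2·51 − 2·106 − 4·(-473) = 1725
Policy A (C := 23):
  T = 51
  D = 106
  C = 23
  N = 147 − 2·51 − 2·106 − 4·23 = -259
ΔN = -259 − 1725 = -1984; ΔC = 23 − (-473) = 496
Score = (-4)·(-1984) + (-4)·496 = 5952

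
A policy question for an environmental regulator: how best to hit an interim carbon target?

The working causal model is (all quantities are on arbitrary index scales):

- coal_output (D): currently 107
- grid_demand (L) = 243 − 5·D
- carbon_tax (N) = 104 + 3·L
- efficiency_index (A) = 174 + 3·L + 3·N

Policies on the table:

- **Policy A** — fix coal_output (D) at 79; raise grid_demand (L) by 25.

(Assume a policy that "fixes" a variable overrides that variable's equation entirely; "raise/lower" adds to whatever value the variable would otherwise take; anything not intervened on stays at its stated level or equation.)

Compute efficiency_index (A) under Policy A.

-1038

Policy A (D := 79, L + 25):
  D = 79
  L = 243 − 5·79 (+25 from intervention) = -127
  N = 104 + 3·(-127) = -277
  A = 174 + 3·(-127) + 3·(-277) = -1038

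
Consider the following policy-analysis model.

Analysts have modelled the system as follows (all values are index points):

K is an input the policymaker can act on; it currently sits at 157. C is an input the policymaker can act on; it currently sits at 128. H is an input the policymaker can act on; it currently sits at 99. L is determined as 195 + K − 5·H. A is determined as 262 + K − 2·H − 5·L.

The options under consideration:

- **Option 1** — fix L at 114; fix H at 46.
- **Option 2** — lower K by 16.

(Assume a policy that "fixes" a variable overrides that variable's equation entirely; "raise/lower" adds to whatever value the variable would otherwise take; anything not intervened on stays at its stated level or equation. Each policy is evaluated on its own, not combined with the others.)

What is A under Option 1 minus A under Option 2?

Option 1 (L := 114, H := 46):
  K = 157
  H = 46
  L = 114
  A = 262 + 157 − 2·46 − 5·114 = -243
Option 2 (K − 16):
  K = 157 − 16 = 141
  H = 99
  L = 195 + 141 − 5·99 = -159
  A = 262 + 141 − 2·99 − 5·(-159) = 1000
A: -243 − 1000 = -1243

-1243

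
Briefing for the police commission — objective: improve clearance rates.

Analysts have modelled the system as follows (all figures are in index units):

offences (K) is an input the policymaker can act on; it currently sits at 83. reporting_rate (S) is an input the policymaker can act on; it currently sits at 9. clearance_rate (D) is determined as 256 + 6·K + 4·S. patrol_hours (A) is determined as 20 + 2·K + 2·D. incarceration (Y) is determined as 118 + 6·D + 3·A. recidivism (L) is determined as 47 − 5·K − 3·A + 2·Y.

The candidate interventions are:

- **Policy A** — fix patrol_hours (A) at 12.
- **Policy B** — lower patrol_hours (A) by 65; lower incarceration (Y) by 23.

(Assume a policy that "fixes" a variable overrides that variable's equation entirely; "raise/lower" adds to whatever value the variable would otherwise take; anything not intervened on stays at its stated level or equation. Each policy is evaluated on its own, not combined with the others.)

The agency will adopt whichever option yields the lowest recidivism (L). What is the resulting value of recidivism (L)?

9384

Policy A (A := 12):
  K = 83
  S = 9
  D = 256 + 6·83 + 4·9 = 790
  A = 12
  Y = 118 + 6·790 + 3·12 = 4894
  L = 47 − 5·83 − 3·12 + 2·4894 = 9384
Policy B (A − 65, Y − 23):
  K = 83
  S = 9
  D = 256 + 6·83 + 4·9 = 790
  A = 20 + 2·83 + 2·790 (−65 from intervention) = 1701
  Y = 118 + 6·790 + 3·1701 (−23 from intervention) = 9938
  L = 47 − 5·83 − 3·1701 + 2·9938 = 14405
Comparing — Policy A: L=9384, Policy B: L=14405. Lowest is 9384 (Policy A).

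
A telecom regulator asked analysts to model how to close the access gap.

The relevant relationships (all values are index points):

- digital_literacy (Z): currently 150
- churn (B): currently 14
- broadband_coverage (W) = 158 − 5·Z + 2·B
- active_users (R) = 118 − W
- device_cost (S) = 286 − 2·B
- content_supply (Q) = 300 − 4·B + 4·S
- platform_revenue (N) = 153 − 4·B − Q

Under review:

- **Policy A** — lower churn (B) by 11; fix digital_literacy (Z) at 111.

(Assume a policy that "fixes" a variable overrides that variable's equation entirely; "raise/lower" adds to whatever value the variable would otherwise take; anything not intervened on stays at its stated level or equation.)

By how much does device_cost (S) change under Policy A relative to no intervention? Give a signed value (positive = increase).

Baseline:
  B = 14
  S = 286 − 2·14 = 258
Policy A (B − 11, Z := 111):
  B = 14 − 11 = 3
  S = 286 − 2·3 = 280
Change in S: 280 − 258 = 22

22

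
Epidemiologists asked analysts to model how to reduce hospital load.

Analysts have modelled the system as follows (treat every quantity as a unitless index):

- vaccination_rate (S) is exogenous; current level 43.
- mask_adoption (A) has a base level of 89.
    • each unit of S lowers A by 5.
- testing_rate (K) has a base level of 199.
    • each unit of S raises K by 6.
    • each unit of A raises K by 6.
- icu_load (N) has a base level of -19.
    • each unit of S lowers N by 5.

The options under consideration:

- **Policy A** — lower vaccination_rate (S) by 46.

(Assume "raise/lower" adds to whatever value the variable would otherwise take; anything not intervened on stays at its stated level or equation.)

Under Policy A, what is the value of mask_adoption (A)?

104

Policy A (S − 46):
  S = 43 − 46 = -3
  A = 89 − 5·(-3) = 104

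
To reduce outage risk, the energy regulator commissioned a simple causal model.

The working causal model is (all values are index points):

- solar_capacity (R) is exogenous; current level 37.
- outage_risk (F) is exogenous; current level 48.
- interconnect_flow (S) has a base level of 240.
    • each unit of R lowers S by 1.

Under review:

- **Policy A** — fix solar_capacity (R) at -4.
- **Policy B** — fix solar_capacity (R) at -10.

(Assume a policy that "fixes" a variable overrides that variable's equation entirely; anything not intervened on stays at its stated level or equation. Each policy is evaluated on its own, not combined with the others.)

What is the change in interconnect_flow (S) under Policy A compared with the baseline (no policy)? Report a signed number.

41

Baseline:
  R = 37
  S = 240 − 37 = 203
Policy A (R := -4):
  R = -4
  S = 240 − (-4) = 244
Change in S: 244 − 203 = 41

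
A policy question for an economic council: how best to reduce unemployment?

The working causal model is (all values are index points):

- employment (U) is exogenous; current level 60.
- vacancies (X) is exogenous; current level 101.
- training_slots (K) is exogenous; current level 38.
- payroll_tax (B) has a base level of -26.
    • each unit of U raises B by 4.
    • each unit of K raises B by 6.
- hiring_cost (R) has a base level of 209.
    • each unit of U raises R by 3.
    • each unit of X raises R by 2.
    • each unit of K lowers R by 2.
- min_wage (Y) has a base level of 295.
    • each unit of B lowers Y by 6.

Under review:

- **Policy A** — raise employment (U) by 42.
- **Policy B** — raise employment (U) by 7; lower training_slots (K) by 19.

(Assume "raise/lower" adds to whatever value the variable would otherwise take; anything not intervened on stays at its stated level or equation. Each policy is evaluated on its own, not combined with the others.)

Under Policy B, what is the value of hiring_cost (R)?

574

Policy B (U + 7, K − 19):
  U = 60 + 7 = 67
  X = 101
  K = 38 − 19 = 19
  R = 209 + 3·67 + 2·101 − 2·19 = 574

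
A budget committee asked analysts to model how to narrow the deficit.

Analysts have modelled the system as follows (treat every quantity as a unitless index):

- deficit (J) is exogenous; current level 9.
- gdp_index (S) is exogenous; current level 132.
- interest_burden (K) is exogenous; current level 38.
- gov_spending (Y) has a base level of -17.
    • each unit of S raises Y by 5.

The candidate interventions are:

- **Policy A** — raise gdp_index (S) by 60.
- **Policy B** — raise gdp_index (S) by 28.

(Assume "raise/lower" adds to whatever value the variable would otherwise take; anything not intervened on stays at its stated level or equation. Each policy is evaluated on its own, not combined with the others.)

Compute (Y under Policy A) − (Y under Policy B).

160

Policy A (S + 60):
  S = 132 + 60 = 192
  Y = -17 + 5·192 = 943
Policy B (S + 28):
  S = 132 + 28 = 160
  Y = -17 + 5·160 = 783
Y: 943 − 783 = 160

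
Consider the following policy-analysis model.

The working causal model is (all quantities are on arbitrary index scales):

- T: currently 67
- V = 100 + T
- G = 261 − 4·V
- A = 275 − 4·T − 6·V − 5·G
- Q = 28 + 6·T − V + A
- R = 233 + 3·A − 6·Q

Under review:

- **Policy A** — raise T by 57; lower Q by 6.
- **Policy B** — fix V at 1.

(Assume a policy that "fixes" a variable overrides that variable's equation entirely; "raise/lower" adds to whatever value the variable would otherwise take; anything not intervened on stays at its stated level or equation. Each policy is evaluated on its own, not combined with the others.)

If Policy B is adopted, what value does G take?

Policy B (V := 1):
  T = 67
  V = 1
  G = 261 − 4·1 = 257

257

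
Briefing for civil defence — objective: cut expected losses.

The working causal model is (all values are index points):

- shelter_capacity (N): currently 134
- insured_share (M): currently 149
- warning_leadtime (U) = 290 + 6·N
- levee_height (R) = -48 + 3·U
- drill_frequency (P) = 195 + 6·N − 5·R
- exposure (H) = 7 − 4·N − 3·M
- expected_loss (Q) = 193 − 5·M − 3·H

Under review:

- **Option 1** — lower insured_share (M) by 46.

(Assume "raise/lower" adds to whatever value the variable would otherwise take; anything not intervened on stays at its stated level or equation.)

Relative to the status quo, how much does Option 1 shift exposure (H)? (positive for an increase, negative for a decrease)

Baseline:
  N = 134
  M = 149
  H = 7 − 4·134 − 3·149 = -976
Option 1 (M − 46):
  N = 134
  M = 149 − 46 = 103
  H = 7 − 4·134 − 3·103 = -838
Change in H: -838 − (-976) = 138

138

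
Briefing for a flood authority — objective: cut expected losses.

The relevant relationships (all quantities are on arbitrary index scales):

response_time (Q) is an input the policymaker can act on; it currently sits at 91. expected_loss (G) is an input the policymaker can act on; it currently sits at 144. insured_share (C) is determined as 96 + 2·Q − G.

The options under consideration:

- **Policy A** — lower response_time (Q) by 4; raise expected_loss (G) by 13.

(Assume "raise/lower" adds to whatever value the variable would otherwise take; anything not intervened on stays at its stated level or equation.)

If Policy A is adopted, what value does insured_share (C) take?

113

Policy A (Q − 4, G + 13):
  Q = 91 − 4 = 87
  G = 144 + 13 = 157
  C = 96 + 2·87 − 157 = 113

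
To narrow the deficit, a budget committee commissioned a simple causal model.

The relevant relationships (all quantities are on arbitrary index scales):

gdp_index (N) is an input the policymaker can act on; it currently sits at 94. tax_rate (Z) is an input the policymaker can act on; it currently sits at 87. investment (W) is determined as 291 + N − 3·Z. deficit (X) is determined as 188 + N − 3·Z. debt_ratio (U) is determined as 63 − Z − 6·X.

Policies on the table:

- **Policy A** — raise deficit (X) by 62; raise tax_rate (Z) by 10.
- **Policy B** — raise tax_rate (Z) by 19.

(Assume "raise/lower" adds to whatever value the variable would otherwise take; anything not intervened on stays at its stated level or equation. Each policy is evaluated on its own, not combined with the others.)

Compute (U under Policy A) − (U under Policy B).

Policy A (X + 62, Z + 10):
  N = 94
  Z = 87 + 10 = 97
  X = 188 + 94 − 3·97 (+62 from intervention) = 53
  U = 63 − 97 − 6·53 = -352
Policy B (Z + 19):
  N = 94
  Z = 87 + 19 = 106
  X = 188 + 94 − 3·106 = -36
  U = 63 − 106 − 6·(-36) = 173
U: -352 − 173 = -525

-525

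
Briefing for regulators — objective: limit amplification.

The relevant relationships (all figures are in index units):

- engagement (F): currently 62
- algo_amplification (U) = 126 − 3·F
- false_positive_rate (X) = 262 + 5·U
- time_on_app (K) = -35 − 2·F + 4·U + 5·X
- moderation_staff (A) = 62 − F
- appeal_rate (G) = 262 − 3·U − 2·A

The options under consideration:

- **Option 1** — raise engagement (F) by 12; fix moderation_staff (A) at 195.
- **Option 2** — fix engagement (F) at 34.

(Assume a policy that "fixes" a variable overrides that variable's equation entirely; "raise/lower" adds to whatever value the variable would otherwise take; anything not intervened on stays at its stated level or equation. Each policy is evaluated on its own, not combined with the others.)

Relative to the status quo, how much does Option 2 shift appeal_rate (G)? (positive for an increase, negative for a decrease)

Baseline:
  F = 62
  U = 126 − 3·62 = -60
  A = 62 − 62 = 0
  G = 262 − 3·(-60) − 2·0 = 442
Option 2 (F := 34):
  F = 34
  U = 126 − 3·34 = 24
  A = 62 − 34 = 28
  G = 262 − 3·24 − 2·28 = 134
Change in G: 134 − 442 = -308

-308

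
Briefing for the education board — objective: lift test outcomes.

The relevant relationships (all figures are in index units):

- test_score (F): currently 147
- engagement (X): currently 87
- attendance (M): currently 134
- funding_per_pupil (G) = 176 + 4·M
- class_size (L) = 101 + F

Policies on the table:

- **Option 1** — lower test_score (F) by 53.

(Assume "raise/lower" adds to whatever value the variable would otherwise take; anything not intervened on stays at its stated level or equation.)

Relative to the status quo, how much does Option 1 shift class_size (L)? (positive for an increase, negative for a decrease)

Baseline:
  F = 147
  L = 101 + 147 = 248
Option 1 (F − 53):
  F = 147 − 53 = 94
  L = 101 + 94 = 195
Change in L: 195 − 248 = -53

-53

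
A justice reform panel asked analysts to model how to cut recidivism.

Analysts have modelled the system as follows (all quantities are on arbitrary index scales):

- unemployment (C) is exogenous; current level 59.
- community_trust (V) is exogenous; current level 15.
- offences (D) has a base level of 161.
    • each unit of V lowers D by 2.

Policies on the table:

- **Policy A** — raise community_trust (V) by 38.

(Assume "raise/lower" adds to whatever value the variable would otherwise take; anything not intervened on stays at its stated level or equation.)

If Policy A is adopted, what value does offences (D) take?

55

Policy A (V + 38):
  V = 15 + 38 = 53
  D = 161 − 2·53 = 55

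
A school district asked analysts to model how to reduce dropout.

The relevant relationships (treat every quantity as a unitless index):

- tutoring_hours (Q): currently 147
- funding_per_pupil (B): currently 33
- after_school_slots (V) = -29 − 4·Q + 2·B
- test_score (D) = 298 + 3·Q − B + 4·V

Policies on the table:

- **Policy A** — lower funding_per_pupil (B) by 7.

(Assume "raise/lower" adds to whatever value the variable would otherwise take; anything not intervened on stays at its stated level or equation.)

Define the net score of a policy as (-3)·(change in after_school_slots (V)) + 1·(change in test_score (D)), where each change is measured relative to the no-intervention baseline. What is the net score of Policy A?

Baseline:
  Q = 147
  B = 33
  V = -29 − 4·147 + 2·33 = -551
  D = 298 + 3·147 − 33 + 4·(-551) = -1498
Policy A (B − 7):
  Q = 147
  B = 33 − 7 = 26
  V = -29 − 4·147 + 2·26 = -565
  D = 298 + 3·147 − 26 + 4·(-565) = -1547
ΔV = -565 − (-551) = -14; ΔD = -1547 − (-1498) = -49
Score = (-3)·(-14) + 1·(-49) = -7

-7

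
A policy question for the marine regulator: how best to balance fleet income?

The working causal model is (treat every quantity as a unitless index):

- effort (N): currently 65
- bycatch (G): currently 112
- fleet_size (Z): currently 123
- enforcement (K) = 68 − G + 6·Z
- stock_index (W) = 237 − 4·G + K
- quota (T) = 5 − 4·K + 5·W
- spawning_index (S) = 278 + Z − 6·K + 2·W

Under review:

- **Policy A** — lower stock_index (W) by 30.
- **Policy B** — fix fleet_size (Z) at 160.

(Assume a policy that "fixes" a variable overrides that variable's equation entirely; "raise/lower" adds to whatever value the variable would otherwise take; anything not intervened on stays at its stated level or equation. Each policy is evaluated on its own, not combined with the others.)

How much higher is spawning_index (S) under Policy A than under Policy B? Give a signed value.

791

Policy A (W − 30):
  G = 112
  Z = 123
  K = 68 − 112 + 6·123 = 694
  W = 237 − 4·112 + 694 (−30 from intervention) = 453
  S = 278 + 123 − 6·694 + 2·453 = -2857
Policy B (Z := 160):
  G = 112
  Z = 160
  K = 68 − 112 + 6·160 = 916
  W = 237 − 4·112 + 916 = 705
  S = 278 + 160 − 6·916 + 2·705 = -3648
S: -2857 − (-3648) = 791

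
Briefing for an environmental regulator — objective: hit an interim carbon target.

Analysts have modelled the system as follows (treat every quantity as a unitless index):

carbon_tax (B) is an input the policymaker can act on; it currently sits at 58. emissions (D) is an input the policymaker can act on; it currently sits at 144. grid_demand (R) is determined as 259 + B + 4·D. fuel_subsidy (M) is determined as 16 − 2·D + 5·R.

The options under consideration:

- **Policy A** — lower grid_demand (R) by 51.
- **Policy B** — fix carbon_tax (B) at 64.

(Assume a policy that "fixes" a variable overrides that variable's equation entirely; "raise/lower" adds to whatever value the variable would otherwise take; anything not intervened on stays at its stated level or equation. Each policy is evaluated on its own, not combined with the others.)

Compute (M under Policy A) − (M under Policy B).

Policy A (R − 51):
  B = 58
  D = 144
  R = 259 + 58 + 4·144 (−51 from intervention) = 842
  M = 16 − 2·144 + 5·842 = 3938
Policy B (B := 64):
  B = 64
  D = 144
  R = 259 + 64 + 4·144 = 899
  M = 16 − 2·144 + 5·899 = 4223
M: 3938 − 4223 = -285

-285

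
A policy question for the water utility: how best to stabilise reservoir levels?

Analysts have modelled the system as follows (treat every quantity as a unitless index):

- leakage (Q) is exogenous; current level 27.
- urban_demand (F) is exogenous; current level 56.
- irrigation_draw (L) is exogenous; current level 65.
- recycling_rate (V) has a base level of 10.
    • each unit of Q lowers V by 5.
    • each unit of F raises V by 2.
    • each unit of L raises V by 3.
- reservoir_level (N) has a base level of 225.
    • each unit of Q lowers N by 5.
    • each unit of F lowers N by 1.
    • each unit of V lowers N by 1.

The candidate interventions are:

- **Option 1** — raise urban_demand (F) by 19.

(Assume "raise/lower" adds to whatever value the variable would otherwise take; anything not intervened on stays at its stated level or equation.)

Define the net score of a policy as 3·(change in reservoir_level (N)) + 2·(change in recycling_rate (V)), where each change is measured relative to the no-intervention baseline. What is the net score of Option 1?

Baseline:
  Q = 27
  F = 56
  L = 65
  V = 10 − 5·27 + 2·56 + 3·65 = 182
  N = 225 − 5·27 − 56 − 182 = -148
Option 1 (F + 19):
  Q = 27
  F = 56 + 19 = 75
  L = 65
  V = 10 − 5·27 + 2·75 + 3·65 = 220
  N = 225 − 5·27 − 75 − 220 = -205
ΔN = -205 − (-148) = -57; ΔV = 220 − 182 = 38
Score = 3·(-57) + 2·38 = -95

-95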